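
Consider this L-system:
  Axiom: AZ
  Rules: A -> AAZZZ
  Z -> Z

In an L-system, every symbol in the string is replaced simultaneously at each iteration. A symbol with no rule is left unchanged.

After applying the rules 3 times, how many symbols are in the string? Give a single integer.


Answer: 30

Derivation:
Step 0: length = 2
Step 1: length = 6
Step 2: length = 14
Step 3: length = 30


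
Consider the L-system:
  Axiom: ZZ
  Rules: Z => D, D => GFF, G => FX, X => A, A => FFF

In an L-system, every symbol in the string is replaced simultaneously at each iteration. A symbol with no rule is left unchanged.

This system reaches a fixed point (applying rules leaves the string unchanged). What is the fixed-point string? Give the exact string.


Step 0: ZZ
Step 1: DD
Step 2: GFFGFF
Step 3: FXFFFXFF
Step 4: FAFFFAFF
Step 5: FFFFFFFFFFFF
Step 6: FFFFFFFFFFFF  (unchanged — fixed point at step 5)

Answer: FFFFFFFFFFFF


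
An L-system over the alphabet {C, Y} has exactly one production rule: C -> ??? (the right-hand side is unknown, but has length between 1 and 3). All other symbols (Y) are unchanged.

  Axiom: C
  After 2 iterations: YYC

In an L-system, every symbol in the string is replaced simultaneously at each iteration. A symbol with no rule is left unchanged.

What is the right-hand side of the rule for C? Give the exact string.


Trying C -> YC:
  Step 0: C
  Step 1: YC
  Step 2: YYC
Matches the given result.

Answer: YC


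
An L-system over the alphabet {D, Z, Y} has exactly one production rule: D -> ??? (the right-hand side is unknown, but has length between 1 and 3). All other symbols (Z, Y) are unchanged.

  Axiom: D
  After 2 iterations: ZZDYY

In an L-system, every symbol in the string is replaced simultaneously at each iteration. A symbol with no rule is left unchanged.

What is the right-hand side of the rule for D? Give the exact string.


Answer: ZDY

Derivation:
Trying D -> ZDY:
  Step 0: D
  Step 1: ZDY
  Step 2: ZZDYY
Matches the given result.


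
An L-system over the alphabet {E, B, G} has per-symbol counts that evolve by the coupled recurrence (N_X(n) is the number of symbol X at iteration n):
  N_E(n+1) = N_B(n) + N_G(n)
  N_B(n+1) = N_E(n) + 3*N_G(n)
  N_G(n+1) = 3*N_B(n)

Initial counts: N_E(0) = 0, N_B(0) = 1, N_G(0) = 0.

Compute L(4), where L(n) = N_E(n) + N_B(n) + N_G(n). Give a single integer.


Answer: 142

Derivation:
Step 0: N_E=0, N_B=1, N_G=0, L=1
Step 1: N_E=1, N_B=0, N_G=3, L=4
Step 2: N_E=3, N_B=10, N_G=0, L=13
Step 3: N_E=10, N_B=3, N_G=30, L=43
Step 4: N_E=33, N_B=100, N_G=9, L=142


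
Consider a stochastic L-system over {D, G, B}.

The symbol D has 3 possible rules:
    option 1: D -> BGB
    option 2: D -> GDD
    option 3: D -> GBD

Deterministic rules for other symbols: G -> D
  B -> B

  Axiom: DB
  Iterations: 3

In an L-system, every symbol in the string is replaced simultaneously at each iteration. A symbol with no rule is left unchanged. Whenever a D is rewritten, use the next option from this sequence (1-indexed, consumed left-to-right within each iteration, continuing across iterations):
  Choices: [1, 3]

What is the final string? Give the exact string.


Step 0: DB
Step 1: BGBB  (used choices [1])
Step 2: BDBB  (used choices [])
Step 3: BGBDBB  (used choices [3])

Answer: BGBDBB


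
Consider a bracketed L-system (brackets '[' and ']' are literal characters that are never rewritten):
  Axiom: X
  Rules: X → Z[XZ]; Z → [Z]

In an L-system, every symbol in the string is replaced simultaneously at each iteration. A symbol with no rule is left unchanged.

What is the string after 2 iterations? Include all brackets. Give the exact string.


Answer: [Z][Z[XZ][Z]]

Derivation:
Step 0: X
Step 1: Z[XZ]
Step 2: [Z][Z[XZ][Z]]


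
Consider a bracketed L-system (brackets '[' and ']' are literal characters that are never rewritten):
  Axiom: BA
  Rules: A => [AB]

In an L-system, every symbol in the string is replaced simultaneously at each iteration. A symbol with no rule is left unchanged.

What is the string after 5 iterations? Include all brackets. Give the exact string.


Answer: B[[[[[AB]B]B]B]B]

Derivation:
Step 0: BA
Step 1: B[AB]
Step 2: B[[AB]B]
Step 3: B[[[AB]B]B]
Step 4: B[[[[AB]B]B]B]
Step 5: B[[[[[AB]B]B]B]B]


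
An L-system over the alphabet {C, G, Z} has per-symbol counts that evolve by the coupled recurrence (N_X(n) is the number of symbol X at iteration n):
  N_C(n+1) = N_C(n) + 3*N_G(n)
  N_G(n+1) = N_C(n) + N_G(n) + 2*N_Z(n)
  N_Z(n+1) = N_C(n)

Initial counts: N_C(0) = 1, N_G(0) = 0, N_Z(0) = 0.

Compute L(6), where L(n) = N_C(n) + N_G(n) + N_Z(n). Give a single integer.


Answer: 984

Derivation:
Step 0: N_C=1, N_G=0, N_Z=0, L=1
Step 1: N_C=1, N_G=1, N_Z=1, L=3
Step 2: N_C=4, N_G=4, N_Z=1, L=9
Step 3: N_C=16, N_G=10, N_Z=4, L=30
Step 4: N_C=46, N_G=34, N_Z=16, L=96
Step 5: N_C=148, N_G=112, N_Z=46, L=306
Step 6: N_C=484, N_G=352, N_Z=148, L=984


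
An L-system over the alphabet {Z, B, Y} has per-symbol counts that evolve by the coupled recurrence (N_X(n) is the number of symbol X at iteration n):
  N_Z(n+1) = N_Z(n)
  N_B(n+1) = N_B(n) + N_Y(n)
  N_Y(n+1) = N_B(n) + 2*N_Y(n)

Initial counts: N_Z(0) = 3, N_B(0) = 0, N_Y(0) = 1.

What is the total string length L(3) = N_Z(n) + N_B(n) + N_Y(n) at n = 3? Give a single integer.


Answer: 24

Derivation:
Step 0: N_Z=3, N_B=0, N_Y=1, L=4
Step 1: N_Z=3, N_B=1, N_Y=2, L=6
Step 2: N_Z=3, N_B=3, N_Y=5, L=11
Step 3: N_Z=3, N_B=8, N_Y=13, L=24


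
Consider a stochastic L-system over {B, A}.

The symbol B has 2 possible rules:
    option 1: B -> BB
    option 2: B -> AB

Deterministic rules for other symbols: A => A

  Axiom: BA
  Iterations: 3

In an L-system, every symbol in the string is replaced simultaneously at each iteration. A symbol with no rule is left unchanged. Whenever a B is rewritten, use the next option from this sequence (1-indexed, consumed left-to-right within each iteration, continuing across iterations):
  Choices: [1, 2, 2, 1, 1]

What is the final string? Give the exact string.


Step 0: BA
Step 1: BBA  (used choices [1])
Step 2: ABABA  (used choices [2, 2])
Step 3: ABBABBA  (used choices [1, 1])

Answer: ABBABBA


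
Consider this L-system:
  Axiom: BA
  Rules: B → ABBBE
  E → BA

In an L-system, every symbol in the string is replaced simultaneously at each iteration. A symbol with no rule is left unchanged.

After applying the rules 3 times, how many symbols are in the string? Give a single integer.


Step 0: length = 2
Step 1: length = 6
Step 2: length = 19
Step 3: length = 62

Answer: 62


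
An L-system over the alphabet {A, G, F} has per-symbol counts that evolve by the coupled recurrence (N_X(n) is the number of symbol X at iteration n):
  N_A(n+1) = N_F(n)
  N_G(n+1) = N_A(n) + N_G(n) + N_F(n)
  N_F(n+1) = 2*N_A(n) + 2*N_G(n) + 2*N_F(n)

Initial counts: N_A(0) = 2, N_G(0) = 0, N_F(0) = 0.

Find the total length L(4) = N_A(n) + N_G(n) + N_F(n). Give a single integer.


Answer: 278

Derivation:
Step 0: N_A=2, N_G=0, N_F=0, L=2
Step 1: N_A=0, N_G=2, N_F=4, L=6
Step 2: N_A=4, N_G=6, N_F=12, L=22
Step 3: N_A=12, N_G=22, N_F=44, L=78
Step 4: N_A=44, N_G=78, N_F=156, L=278


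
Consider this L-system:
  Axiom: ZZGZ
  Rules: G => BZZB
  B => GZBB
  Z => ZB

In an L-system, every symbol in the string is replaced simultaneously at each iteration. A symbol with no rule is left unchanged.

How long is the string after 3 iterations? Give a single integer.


Step 0: length = 4
Step 1: length = 10
Step 2: length = 30
Step 3: length = 100

Answer: 100


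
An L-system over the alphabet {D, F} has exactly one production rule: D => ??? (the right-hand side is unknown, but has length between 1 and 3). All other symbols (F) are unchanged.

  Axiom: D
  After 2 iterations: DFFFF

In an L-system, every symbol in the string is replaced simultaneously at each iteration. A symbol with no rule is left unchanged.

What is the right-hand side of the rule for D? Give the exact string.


Answer: DFF

Derivation:
Trying D => DFF:
  Step 0: D
  Step 1: DFF
  Step 2: DFFFF
Matches the given result.


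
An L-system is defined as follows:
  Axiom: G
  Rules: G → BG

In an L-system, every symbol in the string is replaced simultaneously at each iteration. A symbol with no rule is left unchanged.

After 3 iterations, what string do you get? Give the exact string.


Step 0: G
Step 1: BG
Step 2: BBG
Step 3: BBBG

Answer: BBBG


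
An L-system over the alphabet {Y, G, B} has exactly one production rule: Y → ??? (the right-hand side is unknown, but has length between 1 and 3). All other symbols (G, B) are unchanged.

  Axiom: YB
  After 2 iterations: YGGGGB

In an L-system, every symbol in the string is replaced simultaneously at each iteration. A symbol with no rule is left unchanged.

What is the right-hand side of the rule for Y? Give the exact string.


Answer: YGG

Derivation:
Trying Y → YGG:
  Step 0: YB
  Step 1: YGGB
  Step 2: YGGGGB
Matches the given result.


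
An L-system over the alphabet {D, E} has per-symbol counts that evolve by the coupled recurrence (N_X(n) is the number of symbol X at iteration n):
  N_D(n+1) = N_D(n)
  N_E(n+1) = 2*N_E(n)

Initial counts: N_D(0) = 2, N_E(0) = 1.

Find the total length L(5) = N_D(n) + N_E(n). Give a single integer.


Step 0: N_D=2, N_E=1, L=3
Step 1: N_D=2, N_E=2, L=4
Step 2: N_D=2, N_E=4, L=6
Step 3: N_D=2, N_E=8, L=10
Step 4: N_D=2, N_E=16, L=18
Step 5: N_D=2, N_E=32, L=34

Answer: 34


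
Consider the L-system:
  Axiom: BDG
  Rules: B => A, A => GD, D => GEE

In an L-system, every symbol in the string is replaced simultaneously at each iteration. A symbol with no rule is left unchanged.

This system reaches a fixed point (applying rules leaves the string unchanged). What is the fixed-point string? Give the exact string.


Step 0: BDG
Step 1: AGEEG
Step 2: GDGEEG
Step 3: GGEEGEEG
Step 4: GGEEGEEG  (unchanged — fixed point at step 3)

Answer: GGEEGEEG


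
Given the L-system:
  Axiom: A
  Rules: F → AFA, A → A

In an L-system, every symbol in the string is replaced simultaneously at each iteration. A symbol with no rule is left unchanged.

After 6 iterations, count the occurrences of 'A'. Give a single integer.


Answer: 1

Derivation:
Step 0: A  (1 'A')
Step 1: A  (1 'A')
Step 2: A  (1 'A')
Step 3: A  (1 'A')
Step 4: A  (1 'A')
Step 5: A  (1 'A')
Step 6: A  (1 'A')


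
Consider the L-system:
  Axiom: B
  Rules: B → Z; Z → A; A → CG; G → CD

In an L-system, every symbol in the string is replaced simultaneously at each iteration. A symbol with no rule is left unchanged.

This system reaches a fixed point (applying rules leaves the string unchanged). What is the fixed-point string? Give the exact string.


Answer: CCD

Derivation:
Step 0: B
Step 1: Z
Step 2: A
Step 3: CG
Step 4: CCD
Step 5: CCD  (unchanged — fixed point at step 4)


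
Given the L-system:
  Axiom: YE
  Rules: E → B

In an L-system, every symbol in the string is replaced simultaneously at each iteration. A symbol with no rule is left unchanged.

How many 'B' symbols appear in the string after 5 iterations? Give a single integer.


Step 0: YE  (0 'B')
Step 1: YB  (1 'B')
Step 2: YB  (1 'B')
Step 3: YB  (1 'B')
Step 4: YB  (1 'B')
Step 5: YB  (1 'B')

Answer: 1


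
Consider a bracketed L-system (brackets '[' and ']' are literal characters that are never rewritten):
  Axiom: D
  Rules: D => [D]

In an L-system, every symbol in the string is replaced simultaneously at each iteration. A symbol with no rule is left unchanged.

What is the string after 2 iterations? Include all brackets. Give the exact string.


Answer: [[D]]

Derivation:
Step 0: D
Step 1: [D]
Step 2: [[D]]


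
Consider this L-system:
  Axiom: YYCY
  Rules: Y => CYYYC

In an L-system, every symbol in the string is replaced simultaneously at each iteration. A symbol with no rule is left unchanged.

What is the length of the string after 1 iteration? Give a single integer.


Answer: 16

Derivation:
Step 0: length = 4
Step 1: length = 16


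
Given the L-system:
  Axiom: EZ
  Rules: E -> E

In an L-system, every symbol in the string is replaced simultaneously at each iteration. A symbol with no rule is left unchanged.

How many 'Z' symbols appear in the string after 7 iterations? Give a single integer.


Step 0: EZ  (1 'Z')
Step 1: EZ  (1 'Z')
Step 2: EZ  (1 'Z')
Step 3: EZ  (1 'Z')
Step 4: EZ  (1 'Z')
Step 5: EZ  (1 'Z')
Step 6: EZ  (1 'Z')
Step 7: EZ  (1 'Z')

Answer: 1


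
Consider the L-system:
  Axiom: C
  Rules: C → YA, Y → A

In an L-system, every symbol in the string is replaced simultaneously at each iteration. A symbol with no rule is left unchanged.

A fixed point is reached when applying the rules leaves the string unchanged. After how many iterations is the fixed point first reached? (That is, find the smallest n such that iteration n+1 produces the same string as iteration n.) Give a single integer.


Step 0: C
Step 1: YA
Step 2: AA
Step 3: AA  (unchanged — fixed point at step 2)

Answer: 2


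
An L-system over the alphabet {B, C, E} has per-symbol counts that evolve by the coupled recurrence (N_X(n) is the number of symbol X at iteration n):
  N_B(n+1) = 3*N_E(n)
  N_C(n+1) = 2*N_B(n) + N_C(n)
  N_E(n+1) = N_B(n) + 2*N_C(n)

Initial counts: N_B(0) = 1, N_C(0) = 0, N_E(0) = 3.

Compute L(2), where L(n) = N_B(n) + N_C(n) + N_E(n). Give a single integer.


Answer: 36

Derivation:
Step 0: N_B=1, N_C=0, N_E=3, L=4
Step 1: N_B=9, N_C=2, N_E=1, L=12
Step 2: N_B=3, N_C=20, N_E=13, L=36


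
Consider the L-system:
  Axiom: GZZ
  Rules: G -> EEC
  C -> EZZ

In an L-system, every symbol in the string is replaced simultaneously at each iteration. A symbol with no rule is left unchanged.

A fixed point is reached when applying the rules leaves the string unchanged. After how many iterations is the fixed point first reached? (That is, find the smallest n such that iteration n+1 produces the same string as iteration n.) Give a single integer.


Answer: 2

Derivation:
Step 0: GZZ
Step 1: EECZZ
Step 2: EEEZZZZ
Step 3: EEEZZZZ  (unchanged — fixed point at step 2)


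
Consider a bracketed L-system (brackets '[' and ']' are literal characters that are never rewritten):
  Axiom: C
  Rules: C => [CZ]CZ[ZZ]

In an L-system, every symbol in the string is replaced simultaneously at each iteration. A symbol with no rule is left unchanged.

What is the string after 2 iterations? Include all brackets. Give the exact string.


Step 0: C
Step 1: [CZ]CZ[ZZ]
Step 2: [[CZ]CZ[ZZ]Z][CZ]CZ[ZZ]Z[ZZ]

Answer: [[CZ]CZ[ZZ]Z][CZ]CZ[ZZ]Z[ZZ]


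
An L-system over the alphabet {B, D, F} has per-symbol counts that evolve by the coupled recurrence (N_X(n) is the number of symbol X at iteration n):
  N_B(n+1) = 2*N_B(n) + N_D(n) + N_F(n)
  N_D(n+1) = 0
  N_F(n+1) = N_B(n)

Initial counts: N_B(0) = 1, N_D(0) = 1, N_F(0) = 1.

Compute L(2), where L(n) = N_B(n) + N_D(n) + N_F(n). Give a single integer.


Answer: 13

Derivation:
Step 0: N_B=1, N_D=1, N_F=1, L=3
Step 1: N_B=4, N_D=0, N_F=1, L=5
Step 2: N_B=9, N_D=0, N_F=4, L=13


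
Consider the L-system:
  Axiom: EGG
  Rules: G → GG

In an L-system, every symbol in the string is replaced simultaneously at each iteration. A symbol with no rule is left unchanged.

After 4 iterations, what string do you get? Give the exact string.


Answer: EGGGGGGGGGGGGGGGGGGGGGGGGGGGGGGGG

Derivation:
Step 0: EGG
Step 1: EGGGG
Step 2: EGGGGGGGG
Step 3: EGGGGGGGGGGGGGGGG
Step 4: EGGGGGGGGGGGGGGGGGGGGGGGGGGGGGGGG


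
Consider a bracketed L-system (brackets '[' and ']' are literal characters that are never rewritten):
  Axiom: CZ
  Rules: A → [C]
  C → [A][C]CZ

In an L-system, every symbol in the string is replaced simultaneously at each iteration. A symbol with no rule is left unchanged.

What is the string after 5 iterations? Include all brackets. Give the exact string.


Step 0: CZ
Step 1: [A][C]CZZ
Step 2: [[C]][[A][C]CZ][A][C]CZZZ
Step 3: [[[A][C]CZ]][[[C]][[A][C]CZ][A][C]CZZ][[C]][[A][C]CZ][A][C]CZZZZ
Step 4: [[[[C]][[A][C]CZ][A][C]CZZ]][[[[A][C]CZ]][[[C]][[A][C]CZ][A][C]CZZ][[C]][[A][C]CZ][A][C]CZZZ][[[A][C]CZ]][[[C]][[A][C]CZ][A][C]CZZ][[C]][[A][C]CZ][A][C]CZZZZZ
Step 5: [[[[[A][C]CZ]][[[C]][[A][C]CZ][A][C]CZZ][[C]][[A][C]CZ][A][C]CZZZ]][[[[[C]][[A][C]CZ][A][C]CZZ]][[[[A][C]CZ]][[[C]][[A][C]CZ][A][C]CZZ][[C]][[A][C]CZ][A][C]CZZZ][[[A][C]CZ]][[[C]][[A][C]CZ][A][C]CZZ][[C]][[A][C]CZ][A][C]CZZZZ][[[[C]][[A][C]CZ][A][C]CZZ]][[[[A][C]CZ]][[[C]][[A][C]CZ][A][C]CZZ][[C]][[A][C]CZ][A][C]CZZZ][[[A][C]CZ]][[[C]][[A][C]CZ][A][C]CZZ][[C]][[A][C]CZ][A][C]CZZZZZZ

Answer: [[[[[A][C]CZ]][[[C]][[A][C]CZ][A][C]CZZ][[C]][[A][C]CZ][A][C]CZZZ]][[[[[C]][[A][C]CZ][A][C]CZZ]][[[[A][C]CZ]][[[C]][[A][C]CZ][A][C]CZZ][[C]][[A][C]CZ][A][C]CZZZ][[[A][C]CZ]][[[C]][[A][C]CZ][A][C]CZZ][[C]][[A][C]CZ][A][C]CZZZZ][[[[C]][[A][C]CZ][A][C]CZZ]][[[[A][C]CZ]][[[C]][[A][C]CZ][A][C]CZZ][[C]][[A][C]CZ][A][C]CZZZ][[[A][C]CZ]][[[C]][[A][C]CZ][A][C]CZZ][[C]][[A][C]CZ][A][C]CZZZZZZ


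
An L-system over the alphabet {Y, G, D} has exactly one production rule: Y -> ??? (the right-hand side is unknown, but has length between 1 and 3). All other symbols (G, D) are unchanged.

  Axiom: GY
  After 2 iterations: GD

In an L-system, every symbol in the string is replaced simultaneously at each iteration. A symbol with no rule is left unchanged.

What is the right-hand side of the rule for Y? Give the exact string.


Answer: D

Derivation:
Trying Y -> D:
  Step 0: GY
  Step 1: GD
  Step 2: GD
Matches the given result.


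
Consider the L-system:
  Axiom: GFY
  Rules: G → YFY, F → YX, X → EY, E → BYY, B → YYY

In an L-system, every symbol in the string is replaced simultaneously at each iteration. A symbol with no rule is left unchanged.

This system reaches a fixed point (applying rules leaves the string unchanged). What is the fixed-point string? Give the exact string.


Answer: YYYYYYYYYYYYYYYYY

Derivation:
Step 0: GFY
Step 1: YFYYXY
Step 2: YYXYYEYY
Step 3: YYEYYYBYYYY
Step 4: YYBYYYYYYYYYYYY
Step 5: YYYYYYYYYYYYYYYYY
Step 6: YYYYYYYYYYYYYYYYY  (unchanged — fixed point at step 5)


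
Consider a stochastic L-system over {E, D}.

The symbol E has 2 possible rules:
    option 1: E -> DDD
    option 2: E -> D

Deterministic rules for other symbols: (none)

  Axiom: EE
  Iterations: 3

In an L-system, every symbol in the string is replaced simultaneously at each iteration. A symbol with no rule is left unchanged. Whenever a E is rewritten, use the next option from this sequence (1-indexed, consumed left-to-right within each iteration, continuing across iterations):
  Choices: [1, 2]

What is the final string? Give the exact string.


Answer: DDDD

Derivation:
Step 0: EE
Step 1: DDDD  (used choices [1, 2])
Step 2: DDDD  (used choices [])
Step 3: DDDD  (used choices [])


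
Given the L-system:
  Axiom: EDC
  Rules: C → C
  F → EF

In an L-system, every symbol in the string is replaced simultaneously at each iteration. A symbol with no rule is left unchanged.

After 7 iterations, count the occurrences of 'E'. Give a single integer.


Answer: 1

Derivation:
Step 0: EDC  (1 'E')
Step 1: EDC  (1 'E')
Step 2: EDC  (1 'E')
Step 3: EDC  (1 'E')
Step 4: EDC  (1 'E')
Step 5: EDC  (1 'E')
Step 6: EDC  (1 'E')
Step 7: EDC  (1 'E')


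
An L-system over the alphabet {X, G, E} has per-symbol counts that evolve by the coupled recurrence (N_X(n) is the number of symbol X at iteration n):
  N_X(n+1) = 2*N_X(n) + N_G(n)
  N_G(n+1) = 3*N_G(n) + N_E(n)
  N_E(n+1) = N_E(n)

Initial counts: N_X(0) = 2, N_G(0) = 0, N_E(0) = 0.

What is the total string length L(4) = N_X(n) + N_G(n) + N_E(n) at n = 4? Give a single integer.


Step 0: N_X=2, N_G=0, N_E=0, L=2
Step 1: N_X=4, N_G=0, N_E=0, L=4
Step 2: N_X=8, N_G=0, N_E=0, L=8
Step 3: N_X=16, N_G=0, N_E=0, L=16
Step 4: N_X=32, N_G=0, N_E=0, L=32

Answer: 32


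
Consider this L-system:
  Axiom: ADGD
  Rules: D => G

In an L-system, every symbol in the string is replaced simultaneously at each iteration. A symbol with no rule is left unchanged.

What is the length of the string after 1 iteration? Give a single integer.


Answer: 4

Derivation:
Step 0: length = 4
Step 1: length = 4


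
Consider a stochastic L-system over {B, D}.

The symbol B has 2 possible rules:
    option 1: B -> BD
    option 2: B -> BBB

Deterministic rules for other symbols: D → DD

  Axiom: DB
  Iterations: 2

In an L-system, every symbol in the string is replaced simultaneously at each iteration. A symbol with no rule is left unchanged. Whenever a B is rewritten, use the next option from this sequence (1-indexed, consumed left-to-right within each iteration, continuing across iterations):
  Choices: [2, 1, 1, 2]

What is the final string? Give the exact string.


Answer: DDDDBDBDBBB

Derivation:
Step 0: DB
Step 1: DDBBB  (used choices [2])
Step 2: DDDDBDBDBBB  (used choices [1, 1, 2])


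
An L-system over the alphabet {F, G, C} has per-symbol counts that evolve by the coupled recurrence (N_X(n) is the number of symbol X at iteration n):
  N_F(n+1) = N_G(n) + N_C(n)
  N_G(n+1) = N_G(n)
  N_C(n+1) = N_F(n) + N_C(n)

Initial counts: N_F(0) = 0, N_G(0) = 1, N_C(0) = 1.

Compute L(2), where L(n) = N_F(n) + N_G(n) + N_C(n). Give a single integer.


Step 0: N_F=0, N_G=1, N_C=1, L=2
Step 1: N_F=2, N_G=1, N_C=1, L=4
Step 2: N_F=2, N_G=1, N_C=3, L=6

Answer: 6


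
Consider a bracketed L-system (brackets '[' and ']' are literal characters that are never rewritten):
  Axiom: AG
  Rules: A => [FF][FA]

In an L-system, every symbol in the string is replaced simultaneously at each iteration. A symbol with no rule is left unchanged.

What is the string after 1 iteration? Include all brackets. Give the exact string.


Step 0: AG
Step 1: [FF][FA]G

Answer: [FF][FA]G


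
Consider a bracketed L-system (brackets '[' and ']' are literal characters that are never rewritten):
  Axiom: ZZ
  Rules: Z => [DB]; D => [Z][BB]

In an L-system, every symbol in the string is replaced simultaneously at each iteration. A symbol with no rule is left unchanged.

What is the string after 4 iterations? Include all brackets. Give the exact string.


Answer: [[[[Z][BB]B]][BB]B][[[[Z][BB]B]][BB]B]

Derivation:
Step 0: ZZ
Step 1: [DB][DB]
Step 2: [[Z][BB]B][[Z][BB]B]
Step 3: [[[DB]][BB]B][[[DB]][BB]B]
Step 4: [[[[Z][BB]B]][BB]B][[[[Z][BB]B]][BB]B]


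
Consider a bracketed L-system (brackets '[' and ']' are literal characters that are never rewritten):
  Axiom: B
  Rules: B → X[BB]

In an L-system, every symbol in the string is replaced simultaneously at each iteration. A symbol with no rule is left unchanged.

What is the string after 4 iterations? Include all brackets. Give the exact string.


Answer: X[X[X[X[BB]X[BB]]X[X[BB]X[BB]]]X[X[X[BB]X[BB]]X[X[BB]X[BB]]]]

Derivation:
Step 0: B
Step 1: X[BB]
Step 2: X[X[BB]X[BB]]
Step 3: X[X[X[BB]X[BB]]X[X[BB]X[BB]]]
Step 4: X[X[X[X[BB]X[BB]]X[X[BB]X[BB]]]X[X[X[BB]X[BB]]X[X[BB]X[BB]]]]


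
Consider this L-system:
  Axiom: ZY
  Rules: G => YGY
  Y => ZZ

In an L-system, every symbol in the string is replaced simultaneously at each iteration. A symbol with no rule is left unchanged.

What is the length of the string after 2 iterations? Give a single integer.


Answer: 3

Derivation:
Step 0: length = 2
Step 1: length = 3
Step 2: length = 3


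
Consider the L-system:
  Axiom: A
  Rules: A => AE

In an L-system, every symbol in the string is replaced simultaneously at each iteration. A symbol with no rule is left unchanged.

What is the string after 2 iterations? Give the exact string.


Answer: AEE

Derivation:
Step 0: A
Step 1: AE
Step 2: AEE


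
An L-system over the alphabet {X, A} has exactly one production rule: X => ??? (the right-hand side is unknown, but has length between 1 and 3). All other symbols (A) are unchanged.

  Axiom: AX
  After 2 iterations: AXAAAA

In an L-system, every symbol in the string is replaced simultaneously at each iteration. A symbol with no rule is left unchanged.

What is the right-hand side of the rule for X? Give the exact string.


Answer: XAA

Derivation:
Trying X => XAA:
  Step 0: AX
  Step 1: AXAA
  Step 2: AXAAAA
Matches the given result.


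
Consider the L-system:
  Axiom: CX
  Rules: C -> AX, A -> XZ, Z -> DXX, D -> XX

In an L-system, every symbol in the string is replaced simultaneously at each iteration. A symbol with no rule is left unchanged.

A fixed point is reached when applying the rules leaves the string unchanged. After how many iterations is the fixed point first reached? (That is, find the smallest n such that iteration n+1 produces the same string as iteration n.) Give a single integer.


Step 0: CX
Step 1: AXX
Step 2: XZXX
Step 3: XDXXXX
Step 4: XXXXXXX
Step 5: XXXXXXX  (unchanged — fixed point at step 4)

Answer: 4


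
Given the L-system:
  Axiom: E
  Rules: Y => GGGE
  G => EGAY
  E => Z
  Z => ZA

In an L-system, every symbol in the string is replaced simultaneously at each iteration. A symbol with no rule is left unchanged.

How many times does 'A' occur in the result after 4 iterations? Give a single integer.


Step 0: E  (0 'A')
Step 1: Z  (0 'A')
Step 2: ZA  (1 'A')
Step 3: ZAA  (2 'A')
Step 4: ZAAA  (3 'A')

Answer: 3


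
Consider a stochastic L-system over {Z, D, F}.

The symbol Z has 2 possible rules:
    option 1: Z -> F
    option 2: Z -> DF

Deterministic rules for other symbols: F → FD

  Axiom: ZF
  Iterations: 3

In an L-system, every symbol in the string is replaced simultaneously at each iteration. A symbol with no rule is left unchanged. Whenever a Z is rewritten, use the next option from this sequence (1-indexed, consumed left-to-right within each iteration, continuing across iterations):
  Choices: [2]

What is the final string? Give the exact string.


Answer: DFDDFDDD

Derivation:
Step 0: ZF
Step 1: DFFD  (used choices [2])
Step 2: DFDFDD  (used choices [])
Step 3: DFDDFDDD  (used choices [])


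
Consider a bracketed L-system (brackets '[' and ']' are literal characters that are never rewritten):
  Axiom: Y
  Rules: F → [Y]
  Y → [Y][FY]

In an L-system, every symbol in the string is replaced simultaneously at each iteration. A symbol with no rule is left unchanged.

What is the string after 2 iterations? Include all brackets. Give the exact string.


Step 0: Y
Step 1: [Y][FY]
Step 2: [[Y][FY]][[Y][Y][FY]]

Answer: [[Y][FY]][[Y][Y][FY]]


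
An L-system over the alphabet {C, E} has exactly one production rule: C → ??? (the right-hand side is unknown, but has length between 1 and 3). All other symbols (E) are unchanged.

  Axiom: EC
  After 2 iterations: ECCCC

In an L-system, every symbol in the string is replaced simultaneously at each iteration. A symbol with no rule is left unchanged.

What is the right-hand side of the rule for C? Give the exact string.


Answer: CC

Derivation:
Trying C → CC:
  Step 0: EC
  Step 1: ECC
  Step 2: ECCCC
Matches the given result.


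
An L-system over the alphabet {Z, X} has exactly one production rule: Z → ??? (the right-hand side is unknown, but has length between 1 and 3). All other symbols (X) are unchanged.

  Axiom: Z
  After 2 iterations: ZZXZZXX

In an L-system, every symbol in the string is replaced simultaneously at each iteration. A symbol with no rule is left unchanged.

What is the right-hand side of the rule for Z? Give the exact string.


Answer: ZZX

Derivation:
Trying Z → ZZX:
  Step 0: Z
  Step 1: ZZX
  Step 2: ZZXZZXX
Matches the given result.


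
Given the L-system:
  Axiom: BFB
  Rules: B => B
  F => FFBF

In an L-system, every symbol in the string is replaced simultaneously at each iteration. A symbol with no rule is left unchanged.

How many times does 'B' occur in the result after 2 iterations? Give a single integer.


Step 0: BFB  (2 'B')
Step 1: BFFBFB  (3 'B')
Step 2: BFFBFFFBFBFFBFB  (6 'B')

Answer: 6


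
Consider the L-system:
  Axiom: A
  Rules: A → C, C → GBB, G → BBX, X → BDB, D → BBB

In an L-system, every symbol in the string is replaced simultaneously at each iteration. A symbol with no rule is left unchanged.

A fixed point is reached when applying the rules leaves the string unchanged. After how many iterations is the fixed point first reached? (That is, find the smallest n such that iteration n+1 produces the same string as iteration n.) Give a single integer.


Step 0: A
Step 1: C
Step 2: GBB
Step 3: BBXBB
Step 4: BBBDBBB
Step 5: BBBBBBBBB
Step 6: BBBBBBBBB  (unchanged — fixed point at step 5)

Answer: 5


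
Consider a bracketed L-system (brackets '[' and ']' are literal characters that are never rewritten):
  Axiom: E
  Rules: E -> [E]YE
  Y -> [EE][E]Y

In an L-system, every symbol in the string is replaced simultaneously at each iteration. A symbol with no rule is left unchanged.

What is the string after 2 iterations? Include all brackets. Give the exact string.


Step 0: E
Step 1: [E]YE
Step 2: [[E]YE][EE][E]Y[E]YE

Answer: [[E]YE][EE][E]Y[E]YE


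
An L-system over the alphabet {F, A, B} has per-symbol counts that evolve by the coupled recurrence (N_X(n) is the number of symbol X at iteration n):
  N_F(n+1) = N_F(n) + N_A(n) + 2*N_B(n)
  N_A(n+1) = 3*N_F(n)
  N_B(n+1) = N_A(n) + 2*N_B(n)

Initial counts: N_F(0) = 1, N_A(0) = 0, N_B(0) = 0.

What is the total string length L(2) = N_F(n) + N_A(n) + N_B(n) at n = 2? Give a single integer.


Step 0: N_F=1, N_A=0, N_B=0, L=1
Step 1: N_F=1, N_A=3, N_B=0, L=4
Step 2: N_F=4, N_A=3, N_B=3, L=10

Answer: 10


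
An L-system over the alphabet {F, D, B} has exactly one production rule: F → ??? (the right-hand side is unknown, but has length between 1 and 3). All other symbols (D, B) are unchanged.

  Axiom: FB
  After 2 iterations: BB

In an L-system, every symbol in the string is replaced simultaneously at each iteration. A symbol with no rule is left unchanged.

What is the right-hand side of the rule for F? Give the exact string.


Trying F → B:
  Step 0: FB
  Step 1: BB
  Step 2: BB
Matches the given result.

Answer: B


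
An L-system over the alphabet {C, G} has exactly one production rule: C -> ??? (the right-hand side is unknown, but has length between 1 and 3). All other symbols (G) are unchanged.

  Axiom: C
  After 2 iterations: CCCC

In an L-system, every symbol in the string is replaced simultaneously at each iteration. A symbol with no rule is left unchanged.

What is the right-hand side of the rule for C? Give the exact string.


Answer: CC

Derivation:
Trying C -> CC:
  Step 0: C
  Step 1: CC
  Step 2: CCCC
Matches the given result.


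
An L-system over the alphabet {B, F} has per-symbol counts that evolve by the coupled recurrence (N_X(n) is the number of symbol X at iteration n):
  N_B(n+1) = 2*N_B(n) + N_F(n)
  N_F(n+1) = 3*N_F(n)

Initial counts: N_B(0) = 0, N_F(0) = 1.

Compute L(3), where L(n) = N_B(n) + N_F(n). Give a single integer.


Step 0: N_B=0, N_F=1, L=1
Step 1: N_B=1, N_F=3, L=4
Step 2: N_B=5, N_F=9, L=14
Step 3: N_B=19, N_F=27, L=46

Answer: 46


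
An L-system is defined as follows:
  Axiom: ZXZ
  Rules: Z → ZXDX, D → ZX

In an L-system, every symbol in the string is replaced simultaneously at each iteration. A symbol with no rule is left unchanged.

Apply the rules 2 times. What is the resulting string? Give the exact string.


Step 0: ZXZ
Step 1: ZXDXXZXDX
Step 2: ZXDXXZXXXZXDXXZXX

Answer: ZXDXXZXXXZXDXXZXX


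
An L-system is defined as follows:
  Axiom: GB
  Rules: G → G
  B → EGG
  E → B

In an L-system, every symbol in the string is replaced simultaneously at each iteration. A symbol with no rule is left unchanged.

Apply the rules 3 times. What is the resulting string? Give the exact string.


Answer: GEGGGG

Derivation:
Step 0: GB
Step 1: GEGG
Step 2: GBGG
Step 3: GEGGGG


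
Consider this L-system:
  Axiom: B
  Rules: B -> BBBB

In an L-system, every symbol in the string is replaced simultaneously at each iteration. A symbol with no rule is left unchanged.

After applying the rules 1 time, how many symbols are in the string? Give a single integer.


Answer: 4

Derivation:
Step 0: length = 1
Step 1: length = 4


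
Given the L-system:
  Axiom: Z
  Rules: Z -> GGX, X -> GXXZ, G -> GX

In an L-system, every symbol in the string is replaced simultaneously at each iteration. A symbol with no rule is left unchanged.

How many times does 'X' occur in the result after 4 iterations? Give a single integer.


Answer: 37

Derivation:
Step 0: Z  (0 'X')
Step 1: GGX  (1 'X')
Step 2: GXGXGXXZ  (4 'X')
Step 3: GXGXXZGXGXXZGXGXXZGXXZGGX  (12 'X')
Step 4: GXGXXZGXGXXZGXXZGGXGXGXXZGXGXXZGXXZGGXGXGXXZGXGXXZGXXZGGXGXGXXZGXXZGGXGXGXGXXZ  (37 'X')


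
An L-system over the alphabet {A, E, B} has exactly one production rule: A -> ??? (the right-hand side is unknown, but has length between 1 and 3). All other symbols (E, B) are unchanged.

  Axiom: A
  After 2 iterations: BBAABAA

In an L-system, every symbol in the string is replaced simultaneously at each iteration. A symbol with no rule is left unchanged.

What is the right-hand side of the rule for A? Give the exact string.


Answer: BAA

Derivation:
Trying A -> BAA:
  Step 0: A
  Step 1: BAA
  Step 2: BBAABAA
Matches the given result.


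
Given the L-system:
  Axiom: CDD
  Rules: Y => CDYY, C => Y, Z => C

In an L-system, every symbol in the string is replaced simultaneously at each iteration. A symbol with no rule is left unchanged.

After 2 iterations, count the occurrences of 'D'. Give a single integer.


Answer: 3

Derivation:
Step 0: CDD  (2 'D')
Step 1: YDD  (2 'D')
Step 2: CDYYDD  (3 'D')


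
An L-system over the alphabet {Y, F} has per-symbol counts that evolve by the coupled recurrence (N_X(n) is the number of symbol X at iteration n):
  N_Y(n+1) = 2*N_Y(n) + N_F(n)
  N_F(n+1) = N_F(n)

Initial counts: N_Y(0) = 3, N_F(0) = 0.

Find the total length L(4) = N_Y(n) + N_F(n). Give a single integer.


Step 0: N_Y=3, N_F=0, L=3
Step 1: N_Y=6, N_F=0, L=6
Step 2: N_Y=12, N_F=0, L=12
Step 3: N_Y=24, N_F=0, L=24
Step 4: N_Y=48, N_F=0, L=48

Answer: 48


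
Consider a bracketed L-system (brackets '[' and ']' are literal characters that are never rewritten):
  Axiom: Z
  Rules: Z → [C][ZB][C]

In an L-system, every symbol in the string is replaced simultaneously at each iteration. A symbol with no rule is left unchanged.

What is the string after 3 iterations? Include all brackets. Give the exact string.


Answer: [C][[C][[C][ZB][C]B][C]B][C]

Derivation:
Step 0: Z
Step 1: [C][ZB][C]
Step 2: [C][[C][ZB][C]B][C]
Step 3: [C][[C][[C][ZB][C]B][C]B][C]


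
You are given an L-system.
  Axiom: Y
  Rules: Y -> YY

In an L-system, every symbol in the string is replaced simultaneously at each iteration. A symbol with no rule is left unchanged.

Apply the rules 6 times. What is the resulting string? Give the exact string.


Answer: YYYYYYYYYYYYYYYYYYYYYYYYYYYYYYYYYYYYYYYYYYYYYYYYYYYYYYYYYYYYYYYY

Derivation:
Step 0: Y
Step 1: YY
Step 2: YYYY
Step 3: YYYYYYYY
Step 4: YYYYYYYYYYYYYYYY
Step 5: YYYYYYYYYYYYYYYYYYYYYYYYYYYYYYYY
Step 6: YYYYYYYYYYYYYYYYYYYYYYYYYYYYYYYYYYYYYYYYYYYYYYYYYYYYYYYYYYYYYYYY


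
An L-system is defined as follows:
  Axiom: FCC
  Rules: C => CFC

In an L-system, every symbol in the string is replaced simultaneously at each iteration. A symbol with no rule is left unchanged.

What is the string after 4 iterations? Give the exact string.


Step 0: FCC
Step 1: FCFCCFC
Step 2: FCFCFCFCCFCFCFC
Step 3: FCFCFCFCFCFCFCFCCFCFCFCFCFCFCFC
Step 4: FCFCFCFCFCFCFCFCFCFCFCFCFCFCFCFCCFCFCFCFCFCFCFCFCFCFCFCFCFCFCFC

Answer: FCFCFCFCFCFCFCFCFCFCFCFCFCFCFCFCCFCFCFCFCFCFCFCFCFCFCFCFCFCFCFC


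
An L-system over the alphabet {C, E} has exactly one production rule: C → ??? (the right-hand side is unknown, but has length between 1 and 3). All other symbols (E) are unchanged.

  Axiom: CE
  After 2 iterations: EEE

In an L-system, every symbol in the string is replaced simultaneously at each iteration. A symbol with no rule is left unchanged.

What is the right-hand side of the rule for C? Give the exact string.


Answer: EE

Derivation:
Trying C → EE:
  Step 0: CE
  Step 1: EEE
  Step 2: EEE
Matches the given result.


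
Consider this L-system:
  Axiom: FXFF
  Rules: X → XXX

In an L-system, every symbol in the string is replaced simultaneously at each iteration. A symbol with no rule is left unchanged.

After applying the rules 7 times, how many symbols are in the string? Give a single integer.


Step 0: length = 4
Step 1: length = 6
Step 2: length = 12
Step 3: length = 30
Step 4: length = 84
Step 5: length = 246
Step 6: length = 732
Step 7: length = 2190

Answer: 2190


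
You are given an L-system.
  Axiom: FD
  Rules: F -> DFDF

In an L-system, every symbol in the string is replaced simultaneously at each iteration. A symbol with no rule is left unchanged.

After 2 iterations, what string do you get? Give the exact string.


Step 0: FD
Step 1: DFDFD
Step 2: DDFDFDDFDFD

Answer: DDFDFDDFDFD


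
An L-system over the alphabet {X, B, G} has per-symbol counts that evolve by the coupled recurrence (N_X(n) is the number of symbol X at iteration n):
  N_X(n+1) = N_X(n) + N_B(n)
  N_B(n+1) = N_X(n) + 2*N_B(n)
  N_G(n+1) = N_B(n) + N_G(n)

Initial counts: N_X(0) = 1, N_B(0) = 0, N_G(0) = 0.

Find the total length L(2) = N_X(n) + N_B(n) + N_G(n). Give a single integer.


Answer: 6

Derivation:
Step 0: N_X=1, N_B=0, N_G=0, L=1
Step 1: N_X=1, N_B=1, N_G=0, L=2
Step 2: N_X=2, N_B=3, N_G=1, L=6


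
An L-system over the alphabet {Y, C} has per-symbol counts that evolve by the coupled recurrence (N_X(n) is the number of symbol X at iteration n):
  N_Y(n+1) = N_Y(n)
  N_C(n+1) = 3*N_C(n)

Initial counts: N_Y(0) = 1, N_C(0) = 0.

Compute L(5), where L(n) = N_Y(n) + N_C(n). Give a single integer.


Answer: 1

Derivation:
Step 0: N_Y=1, N_C=0, L=1
Step 1: N_Y=1, N_C=0, L=1
Step 2: N_Y=1, N_C=0, L=1
Step 3: N_Y=1, N_C=0, L=1
Step 4: N_Y=1, N_C=0, L=1
Step 5: N_Y=1, N_C=0, L=1


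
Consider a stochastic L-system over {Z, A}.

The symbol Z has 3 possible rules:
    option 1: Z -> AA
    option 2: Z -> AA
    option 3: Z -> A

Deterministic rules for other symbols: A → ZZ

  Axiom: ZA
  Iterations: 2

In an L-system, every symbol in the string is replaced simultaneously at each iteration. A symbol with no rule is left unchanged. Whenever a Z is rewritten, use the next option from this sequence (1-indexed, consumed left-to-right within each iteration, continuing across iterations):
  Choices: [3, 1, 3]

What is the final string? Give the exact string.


Step 0: ZA
Step 1: AZZ  (used choices [3])
Step 2: ZZAAA  (used choices [1, 3])

Answer: ZZAAA


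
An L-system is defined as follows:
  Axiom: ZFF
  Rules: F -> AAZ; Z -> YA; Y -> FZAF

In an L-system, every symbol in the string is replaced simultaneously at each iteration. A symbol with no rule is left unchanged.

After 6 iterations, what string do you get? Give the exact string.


Step 0: ZFF
Step 1: YAAAZAAZ
Step 2: FZAFAAAYAAAYA
Step 3: AAZYAAAAZAAAFZAFAAAFZAFA
Step 4: AAYAFZAFAAAAYAAAAAAZYAAAAZAAAAAZYAAAAZA
Step 5: AAFZAFAAAZYAAAAZAAAAFZAFAAAAAAYAFZAFAAAAYAAAAAAYAFZAFAAAAYAA
Step 6: AAAAZYAAAAZAAAYAFZAFAAAAYAAAAAAAZYAAAAZAAAAAAFZAFAAAZYAAAAZAAAAFZAFAAAAAAFZAFAAAZYAAAAZAAAAFZAFAA

Answer: AAAAZYAAAAZAAAYAFZAFAAAAYAAAAAAAZYAAAAZAAAAAAFZAFAAAZYAAAAZAAAAFZAFAAAAAAFZAFAAAZYAAAAZAAAAFZAFAA


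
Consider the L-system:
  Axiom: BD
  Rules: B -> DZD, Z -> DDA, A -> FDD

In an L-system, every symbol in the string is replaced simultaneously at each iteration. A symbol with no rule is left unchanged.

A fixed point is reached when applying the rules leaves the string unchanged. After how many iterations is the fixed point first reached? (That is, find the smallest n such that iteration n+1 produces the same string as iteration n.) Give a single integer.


Step 0: BD
Step 1: DZDD
Step 2: DDDADD
Step 3: DDDFDDDD
Step 4: DDDFDDDD  (unchanged — fixed point at step 3)

Answer: 3


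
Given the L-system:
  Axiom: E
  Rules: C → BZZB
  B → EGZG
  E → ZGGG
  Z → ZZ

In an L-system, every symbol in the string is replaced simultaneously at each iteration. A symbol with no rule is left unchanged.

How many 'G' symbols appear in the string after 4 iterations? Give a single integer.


Answer: 3

Derivation:
Step 0: E  (0 'G')
Step 1: ZGGG  (3 'G')
Step 2: ZZGGG  (3 'G')
Step 3: ZZZZGGG  (3 'G')
Step 4: ZZZZZZZZGGG  (3 'G')
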